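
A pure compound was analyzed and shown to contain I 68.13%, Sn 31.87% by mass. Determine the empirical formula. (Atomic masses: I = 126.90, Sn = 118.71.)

Assume 100 g: 68.13 g I, 31.87 g Sn.
Moles — I: 68.13 / 126.90 = 0.5369 mol; Sn: 31.87 / 118.71 = 0.2685 mol
Smallest is Sn at 0.2685 mol; normalising gives I 2.000, Sn 1.000
Ratio ≈ 2:1, so the empirical formula is I2Sn

I2Sn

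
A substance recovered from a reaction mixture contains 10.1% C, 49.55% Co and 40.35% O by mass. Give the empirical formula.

CCoO3

Assume 100 g: 10.1 g C, 49.55 g Co, 40.35 g O.
n(C) = 10.1/12.01 = 0.841, n(Co) = 49.55/58.93 = 0.8408, n(O) = 40.35/16.00 = 2.522
Divide by the smallest (0.8408 mol Co): C 1.000, Co 1.000, O 2.999
≈ 1:1:3 → CCoO3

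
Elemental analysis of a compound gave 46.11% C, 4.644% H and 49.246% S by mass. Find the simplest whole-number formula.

C5H6S2

Assume 100 g: 46.11 g C, 4.644 g H, 49.246 g S.
n(C) = 46.11/12.01 = 3.839, n(H) = 4.644/1.008 = 4.607, n(S) = 49.246/32.07 = 1.536
Smallest is S at 1.536 mol; normalising gives C 2.500, H 3.000, S 1.000
Multiply by 2: C 5.00, H 6.00, S 2.00 → C5H6S2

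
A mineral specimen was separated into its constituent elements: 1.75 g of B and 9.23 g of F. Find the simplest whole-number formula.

B: 1.75 g ÷ 10.81 g/mol = 0.1619 mol
F: 9.23 g ÷ 19.00 g/mol = 0.4858 mol
Divide by the smallest (0.1619 mol B): B 1.000, F 3.001
→ BF3

BF3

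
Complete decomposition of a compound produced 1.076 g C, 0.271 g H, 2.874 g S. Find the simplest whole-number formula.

Moles — C: 1.076 / 12.01 = 0.08959 mol; H: 0.271 / 1.008 = 0.2688 mol; S: 2.874 / 32.07 = 0.08962 mol
Ratios (÷ 0.08959): C 1.000, H 3.001, S 1.000
Ratio ≈ 1:3:1, so the empirical formula is CH3S

CH3S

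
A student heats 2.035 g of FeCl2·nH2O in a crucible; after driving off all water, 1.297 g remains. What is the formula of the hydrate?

FeCl2·4H2O

Mass of water lost = 2.035 − 1.297 = 0.738 g → 0.738 / 18.02 = 0.04095 mol H2O
Molar mass of FeCl2 = 126.75 g/mol → mol FeCl2 = 1.297 / 126.75 = 0.01023
n = 0.04095 / 0.01023 = 4.00 ≈ 4 → FeCl2·4H2O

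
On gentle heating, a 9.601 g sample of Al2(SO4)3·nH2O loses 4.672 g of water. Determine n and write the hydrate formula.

Mass of anhydrous Al2(SO4)3 = 9.601 − 4.672 = 4.929 g
mol H2O = 4.672 / 18.02 = 0.2593
Molar mass of Al2(SO4)3 = 342.17 g/mol → mol Al2(SO4)3 = 4.929 / 342.17 = 0.01441
n = 0.2593 / 0.01441 = 18.00 ≈ 18 → Al2(SO4)3·18H2O

Al2(SO4)3·18H2O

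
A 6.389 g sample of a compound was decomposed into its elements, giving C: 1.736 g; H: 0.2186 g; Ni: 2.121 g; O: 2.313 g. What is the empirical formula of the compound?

n(C) = 1.736/12.01 = 0.1445, n(H) = 0.2186/1.008 = 0.2169, n(Ni) = 2.121/58.69 = 0.03614, n(O) = 2.313/16.00 = 0.1446
Divide by the smallest (0.03614 mol Ni): C 4.000, H 6.001, Ni 1.000, O 4.000
Ratio ≈ 4:6:1:4, so the empirical formula is C4H6NiO4

C4H6NiO4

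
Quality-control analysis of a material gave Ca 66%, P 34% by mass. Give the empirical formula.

Assume 100 g: 66 g Ca, 34 g P.
n(Ca) = 66/40.08 = 1.647, n(P) = 34/30.97 = 1.098
Ratios (÷ 1.098): Ca 1.500, P 1.000
Scaling by 2: Ca 3.00, P 2.00 → Ca3P2

Ca3P2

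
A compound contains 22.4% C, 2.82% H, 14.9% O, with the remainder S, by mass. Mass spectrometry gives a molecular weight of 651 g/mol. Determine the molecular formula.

C12H18O6S12

Assume 100 g: 22.4 g C, 2.82 g H, 14.9 g O, 59.88 g S.
C: 22.4 g ÷ 12.01 g/mol = 1.865 mol
H: 2.82 g ÷ 1.008 g/mol = 2.798 mol
O: 14.9 g ÷ 16.00 g/mol = 0.9313 mol
S: 59.88 g ÷ 32.07 g/mol = 1.867 mol
Ratios (÷ 0.9313): C 2.003, H 3.004, O 1.000, S 2.005
Ratio ≈ 2:3:1:2, so the empirical formula is C2H3OS2
Empirical-formula mass = 107.18 g/mol
n = 651 / 107.18 = 6.07 ≈ 6
Molecular formula = (C2H3OS2)×6 = C12H18O6S12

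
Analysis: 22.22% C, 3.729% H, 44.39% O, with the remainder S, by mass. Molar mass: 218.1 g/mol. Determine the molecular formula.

C4H8O6S2

Assume 100 g: 22.22 g C, 3.729 g H, 44.39 g O, 29.661 g S.
Moles — C: 22.22 / 12.01 = 1.85 mol; H: 3.729 / 1.008 = 3.699 mol; O: 44.39 / 16.00 = 2.774 mol; S: 29.661 / 32.07 = 0.9249 mol
Ratios (÷ 0.9249): C 2.000, H 4.000, O 3.000, S 1.000
→ C2H4O3S
Empirical-formula mass = 108.12 g/mol
n = 218.1 / 108.12 = 2.02 ≈ 2
Molecular formula = (C2H4O3S)×2 = C4H8O6S2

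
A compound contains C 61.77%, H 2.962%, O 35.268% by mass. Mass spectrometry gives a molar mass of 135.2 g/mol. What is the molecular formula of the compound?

C7H4O3

Assume 100 g: 61.77 g C, 2.962 g H, 35.268 g O.
n(C) = 61.77/12.01 = 5.143, n(H) = 2.962/1.008 = 2.938, n(O) = 35.268/16.00 = 2.204
Divide by the smallest (2.204 mol O): C 2.333, H 1.333, O 1.000
×3: C 7.00, H 4.00, O 3.00 → C7H4O3
Empirical-formula mass = 136.10 g/mol
n = 135.2 / 136.10 = 0.99 ≈ 1
Molecular formula = empirical formula = C7H4O3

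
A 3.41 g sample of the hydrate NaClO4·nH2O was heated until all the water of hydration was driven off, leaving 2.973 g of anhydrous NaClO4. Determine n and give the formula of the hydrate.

NaClO4·H2O

Mass of water lost = 3.41 − 2.973 = 0.437 g → 0.437 / 18.02 = 0.02425 mol H2O
Molar mass of NaClO4 = 122.44 g/mol → mol NaClO4 = 2.973 / 122.44 = 0.02428
n = 0.02425 / 0.02428 = 1.00 ≈ 1 → NaClO4·H2O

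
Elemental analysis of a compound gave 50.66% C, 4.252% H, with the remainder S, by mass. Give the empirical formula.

C3H3S

Assume 100 g: 50.66 g C, 4.252 g H, 45.088 g S.
Moles — C: 50.66 / 12.01 = 4.218 mol; H: 4.252 / 1.008 = 4.218 mol; S: 45.088 / 32.07 = 1.406 mol
Smallest is S at 1.406 mol; normalising gives C 3.000, H 3.000, S 1.000
≈ 3:3:1 → C3H3S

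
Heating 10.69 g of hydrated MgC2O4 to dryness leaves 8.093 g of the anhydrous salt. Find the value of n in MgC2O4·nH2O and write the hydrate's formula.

Mass of water lost = 10.69 − 8.093 = 2.597 g → 2.597 / 18.02 = 0.1441 mol H2O
Molar mass of MgC2O4 = 112.33 g/mol → mol MgC2O4 = 8.093 / 112.33 = 0.07205
n = 0.1441 / 0.07205 = 2.00 ≈ 2 → MgC2O4·2H2O

MgC2O4·2H2O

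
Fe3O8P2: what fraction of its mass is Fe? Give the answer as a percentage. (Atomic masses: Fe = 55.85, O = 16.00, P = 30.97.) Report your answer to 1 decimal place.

46.9%

Molar mass = 3(55.85) + 8(16.00) + 2(30.97) = 357.490 g/mol
Mass of Fe per mole = 3 × 55.85 = 167.550 g
% Fe = 167.550 / 357.490 × 100 = 46.9%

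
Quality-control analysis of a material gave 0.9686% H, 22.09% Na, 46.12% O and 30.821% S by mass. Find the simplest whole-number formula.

HNaO3S

Assume 100 g: 0.9686 g H, 22.09 g Na, 46.12 g O, 30.821 g S.
Moles — H: 0.9686 / 1.008 = 0.9609 mol; Na: 22.09 / 22.99 = 0.9609 mol; O: 46.12 / 16.00 = 2.882 mol; S: 30.821 / 32.07 = 0.9611 mol
Divide by the smallest (0.9609 mol Na): H 1.000, Na 1.000, O 3.000, S 1.000
→ HNaO3S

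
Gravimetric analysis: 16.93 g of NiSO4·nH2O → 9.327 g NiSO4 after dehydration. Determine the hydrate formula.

NiSO4·7H2O

Mass of water lost = 16.93 − 9.327 = 7.603 g → 7.603 / 18.02 = 0.4219 mol H2O
Molar mass of NiSO4 = 154.76 g/mol → mol NiSO4 = 9.327 / 154.76 = 0.06027
n = 0.4219 / 0.06027 = 7.00 ≈ 7 → NiSO4·7H2O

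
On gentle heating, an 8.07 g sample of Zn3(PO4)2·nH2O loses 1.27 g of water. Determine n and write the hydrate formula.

Mass of anhydrous Zn3(PO4)2 = 8.07 − 1.27 = 6.8 g
mol H2O = 1.27 / 18.02 = 0.07048
Molar mass of Zn3(PO4)2 = 386.08 g/mol → mol Zn3(PO4)2 = 6.8 / 386.08 = 0.01761
n = 0.07048 / 0.01761 = 4.00 ≈ 4 → Zn3(PO4)2·4H2O

Zn3(PO4)2·4H2O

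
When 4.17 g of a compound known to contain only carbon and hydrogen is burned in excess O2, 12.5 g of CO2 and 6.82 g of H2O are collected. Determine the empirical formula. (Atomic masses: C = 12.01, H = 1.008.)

mol C = 12.5 / 44.01 = 0.2840; mass C = 0.2840 × 12.01 = 3.411 g
mol H = 2 × (6.82 / 18.02) = 0.7569; mass H = 0.7569 × 1.008 = 0.7630 g
Divide by the smallest (0.284 mol C): C 1.000, H 2.665
Scaling by 3: C 3.00, H 8.00 → C3H8

C3H8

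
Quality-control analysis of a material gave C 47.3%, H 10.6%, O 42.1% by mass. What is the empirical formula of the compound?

Assume 100 g: 47.3 g C, 10.6 g H, 42.1 g O.
n(C) = 47.3/12.01 = 3.938, n(H) = 10.6/1.008 = 10.52, n(O) = 42.1/16.00 = 2.631
Smallest is O at 2.631 mol; normalising gives C 1.497, H 3.997, O 1.000
×2: C 2.99, H 7.99, O 2.00 → C3H8O2

C3H8O2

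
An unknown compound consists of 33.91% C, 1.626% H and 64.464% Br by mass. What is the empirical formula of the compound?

Assume 100 g: 33.91 g C, 1.626 g H, 64.464 g Br.
C: 33.91 g ÷ 12.01 g/mol = 2.823 mol
H: 1.626 g ÷ 1.008 g/mol = 1.613 mol
Br: 64.464 g ÷ 79.90 g/mol = 0.8068 mol
Smallest is Br at 0.8068 mol; normalising gives C 3.500, H 1.999, Br 1.000
Scaling by 2: C 7.00, H 4.00, Br 2.00 → C7H4Br2

C7H4Br2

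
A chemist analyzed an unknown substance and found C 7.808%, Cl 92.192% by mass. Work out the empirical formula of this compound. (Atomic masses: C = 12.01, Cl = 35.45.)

CCl4

Assume 100 g: 7.808 g C, 92.192 g Cl.
n(C) = 7.808/12.01 = 0.6501, n(Cl) = 92.192/35.45 = 2.601
Ratios (÷ 0.6501): C 1.000, Cl 4.000
≈ 1:4 → CCl4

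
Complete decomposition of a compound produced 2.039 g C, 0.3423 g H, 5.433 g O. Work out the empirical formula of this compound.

C: 2.039 g ÷ 12.01 g/mol = 0.1698 mol
H: 0.3423 g ÷ 1.008 g/mol = 0.3396 mol
O: 5.433 g ÷ 16.00 g/mol = 0.3396 mol
Divide by the smallest (0.1698 mol C): C 1.000, H 2.000, O 2.000
Ratio ≈ 1:2:2, so the empirical formula is CH2O2

CH2O2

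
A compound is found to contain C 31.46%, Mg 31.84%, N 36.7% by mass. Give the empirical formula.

Assume 100 g: 31.46 g C, 31.84 g Mg, 36.7 g N.
C: 31.46 g ÷ 12.01 g/mol = 2.619 mol
Mg: 31.84 g ÷ 24.31 g/mol = 1.31 mol
N: 36.7 g ÷ 14.01 g/mol = 2.62 mol
Ratios (÷ 1.31): C 2.000, Mg 1.000, N 2.000
Ratio ≈ 2:1:2, so the empirical formula is C2MgN2

C2MgN2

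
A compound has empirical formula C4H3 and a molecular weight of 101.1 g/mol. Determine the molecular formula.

Empirical-formula mass = 51.06 g/mol
n = 101.1 / 51.06 = 1.98 ≈ 2
Molecular formula = (C4H3)2 = C8H6

C8H6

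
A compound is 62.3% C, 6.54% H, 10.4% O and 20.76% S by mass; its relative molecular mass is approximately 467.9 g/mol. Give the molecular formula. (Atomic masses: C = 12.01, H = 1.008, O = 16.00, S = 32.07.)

Assume 100 g: 62.3 g C, 6.54 g H, 10.4 g O, 20.76 g S.
C: 62.3 g ÷ 12.01 g/mol = 5.187 mol
H: 6.54 g ÷ 1.008 g/mol = 6.488 mol
O: 10.4 g ÷ 16.00 g/mol = 0.65 mol
S: 20.76 g ÷ 32.07 g/mol = 0.6473 mol
Ratios (÷ 0.6473): C 8.013, H 10.023, O 1.004, S 1.000
→ C8H10OS
Empirical-formula mass = 154.23 g/mol
n = 467.9 / 154.23 = 3.03 ≈ 3
Molecular formula = (C8H10OS)×3 = C24H30O3S3

C24H30O3S3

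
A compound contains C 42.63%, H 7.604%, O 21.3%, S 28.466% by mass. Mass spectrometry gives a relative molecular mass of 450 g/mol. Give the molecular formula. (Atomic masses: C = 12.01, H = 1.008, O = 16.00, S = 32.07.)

Assume 100 g: 42.63 g C, 7.604 g H, 21.3 g O, 28.466 g S.
C: 42.63 g ÷ 12.01 g/mol = 3.55 mol
H: 7.604 g ÷ 1.008 g/mol = 7.544 mol
O: 21.3 g ÷ 16.00 g/mol = 1.331 mol
S: 28.466 g ÷ 32.07 g/mol = 0.8876 mol
Ratios (÷ 0.8876): C 3.999, H 8.499, O 1.500, S 1.000
×2: C 8.00, H 17.00, O 3.00, S 2.00 → C8H17O3S2
Empirical-formula mass = 225.36 g/mol
n = 450 / 225.36 = 2.00 ≈ 2
Molecular formula = (C8H17O3S2)×2 = C16H34O6S4

C16H34O6S4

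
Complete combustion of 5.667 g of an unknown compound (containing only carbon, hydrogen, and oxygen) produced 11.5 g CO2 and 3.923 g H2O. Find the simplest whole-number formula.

mol C = 11.5 / 44.01 = 0.2613; mass C = 0.2613 × 12.01 = 3.138 g
mol H = 2 × (3.923 / 18.02) = 0.4354; mass H = 0.4354 × 1.008 = 0.4389 g
mass O = 5.667 − (3.577) = 2.090 g → mol O = 0.1306
Ratios (÷ 0.1306): C 2.001, H 3.333, O 1.000
Multiply by 3: C 6.00, H 10.00, O 3.00 → C6H10O3

C6H10O3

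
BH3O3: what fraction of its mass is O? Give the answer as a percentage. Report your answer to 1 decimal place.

77.6%

Molar mass = 1(10.81) + 3(1.008) + 3(16.00) = 61.834 g/mol
Mass of O per mole = 3 × 16.00 = 48.000 g
% O = 48.000 / 61.834 × 100 = 77.6%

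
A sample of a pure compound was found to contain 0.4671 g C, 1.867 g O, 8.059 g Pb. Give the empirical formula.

CO3Pb

C: 0.4671 g ÷ 12.01 g/mol = 0.03889 mol
O: 1.867 g ÷ 16.00 g/mol = 0.1167 mol
Pb: 8.059 g ÷ 207.2 g/mol = 0.03889 mol
Ratios (÷ 0.03889): C 1.000, O 3.000, Pb 1.000
Ratio ≈ 1:3:1, so the empirical formula is CO3Pb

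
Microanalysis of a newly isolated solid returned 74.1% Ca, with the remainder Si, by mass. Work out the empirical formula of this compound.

Ca2Si

Assume 100 g: 74.1 g Ca, 25.9 g Si.
Ca: 74.1 g ÷ 40.08 g/mol = 1.849 mol
Si: 25.9 g ÷ 28.09 g/mol = 0.922 mol
Ratios (÷ 0.922): Ca 2.005, Si 1.000
≈ 2:1 → Ca2Si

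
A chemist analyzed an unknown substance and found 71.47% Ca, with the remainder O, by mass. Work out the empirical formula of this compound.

Assume 100 g: 71.47 g Ca, 28.53 g O.
Ca: 71.47 g ÷ 40.08 g/mol = 1.783 mol
O: 28.53 g ÷ 16.00 g/mol = 1.783 mol
Smallest is O at 1.783 mol; normalising gives Ca 1.000, O 1.000
Ratio ≈ 1:1, so the empirical formula is CaO

CaO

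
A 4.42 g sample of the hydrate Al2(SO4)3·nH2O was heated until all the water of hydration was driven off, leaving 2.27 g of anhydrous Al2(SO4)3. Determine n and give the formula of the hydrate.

Mass of water lost = 4.42 − 2.27 = 2.15 g → 2.15 / 18.02 = 0.1193 mol H2O
Molar mass of Al2(SO4)3 = 342.17 g/mol → mol Al2(SO4)3 = 2.27 / 342.17 = 0.006634
n = 0.1193 / 0.006634 = 17.98 ≈ 18 → Al2(SO4)3·18H2O

Al2(SO4)3·18H2O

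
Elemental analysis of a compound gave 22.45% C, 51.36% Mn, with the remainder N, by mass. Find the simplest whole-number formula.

Assume 100 g: 22.45 g C, 51.36 g Mn, 26.19 g N.
n(C) = 22.45/12.01 = 1.869, n(Mn) = 51.36/54.94 = 0.9348, n(N) = 26.19/14.01 = 1.869
Ratios (÷ 0.9348): C 2.000, Mn 1.000, N 2.000
→ C2MnN2

C2MnN2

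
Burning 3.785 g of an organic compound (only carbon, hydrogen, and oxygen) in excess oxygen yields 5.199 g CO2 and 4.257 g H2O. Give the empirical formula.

mol C = 5.199 / 44.01 = 0.1181; mass C = 0.1181 × 12.01 = 1.419 g
mol H = 2 × (4.257 / 18.02) = 0.4725; mass H = 0.4725 × 1.008 = 0.4763 g
mass O = 3.785 − (1.895) = 1.890 g → mol O = 0.1181
Ratios (÷ 0.1181): C 1.000, H 4.000, O 1.000
≈ 1:4:1 → CH4O

CH4O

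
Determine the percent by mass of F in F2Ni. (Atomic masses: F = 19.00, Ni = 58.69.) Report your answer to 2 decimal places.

Molar mass = 2(19.00) + 1(58.69) = 96.690 g/mol
Mass of F per mole = 2 × 19.00 = 38.000 g
% F = 38.000 / 96.690 × 100 = 39.30%

39.30%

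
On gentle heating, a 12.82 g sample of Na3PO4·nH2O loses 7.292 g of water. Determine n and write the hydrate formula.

Na3PO4·12H2O

Mass of anhydrous Na3PO4 = 12.82 − 7.292 = 5.528 g
mol H2O = 7.292 / 18.02 = 0.4047
Molar mass of Na3PO4 = 163.94 g/mol → mol Na3PO4 = 5.528 / 163.94 = 0.03372
n = 0.4047 / 0.03372 = 12.00 ≈ 12 → Na3PO4·12H2O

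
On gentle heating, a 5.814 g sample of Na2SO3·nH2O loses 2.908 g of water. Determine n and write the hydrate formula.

Mass of anhydrous Na2SO3 = 5.814 − 2.908 = 2.906 g
mol H2O = 2.908 / 18.02 = 0.1614
Molar mass of Na2SO3 = 126.05 g/mol → mol Na2SO3 = 2.906 / 126.05 = 0.02305
n = 0.1614 / 0.02305 = 7.00 ≈ 7 → Na2SO3·7H2O

Na2SO3·7H2O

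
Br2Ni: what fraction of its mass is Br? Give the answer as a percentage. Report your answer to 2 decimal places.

Molar mass = 2(79.90) + 1(58.69) = 218.490 g/mol
Mass of Br per mole = 2 × 79.90 = 159.800 g
% Br = 159.800 / 218.490 × 100 = 73.14%

73.14%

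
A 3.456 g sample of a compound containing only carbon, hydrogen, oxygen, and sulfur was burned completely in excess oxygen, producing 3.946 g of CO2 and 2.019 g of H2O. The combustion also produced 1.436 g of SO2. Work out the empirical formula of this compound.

C4H10O4S

mol C = 3.946 / 44.01 = 0.08966; mass C = 0.08966 × 12.01 = 1.077 g
mol H = 2 × (2.019 / 18.02) = 0.2241; mass H = 0.2241 × 1.008 = 0.2259 g
mol S = 1.436 / 64.07 = 0.02241; mass S = 0.7188 g
mass O = 3.456 − (2.021) = 1.435 g → mol O = 0.08966
Divide by the smallest (0.02241 mol S): C 4.000, H 9.998, O 4.000, S 1.000
→ C4H10O4S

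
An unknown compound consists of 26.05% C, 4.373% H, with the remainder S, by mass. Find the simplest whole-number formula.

Assume 100 g: 26.05 g C, 4.373 g H, 69.577 g S.
n(C) = 26.05/12.01 = 2.169, n(H) = 4.373/1.008 = 4.338, n(S) = 69.577/32.07 = 2.17
Smallest is C at 2.169 mol; normalising gives C 1.000, H 2.000, S 1.000
≈ 1:2:1 → CH2S

CH2S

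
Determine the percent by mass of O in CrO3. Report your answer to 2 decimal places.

Molar mass = 1(52.00) + 3(16.00) = 100.000 g/mol
Mass of O per mole = 3 × 16.00 = 48.000 g
% O = 48.000 / 100.000 × 100 = 48.00%

48.00%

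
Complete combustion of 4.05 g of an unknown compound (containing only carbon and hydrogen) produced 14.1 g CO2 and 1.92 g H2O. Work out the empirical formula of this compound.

mol C = 14.1 / 44.01 = 0.3204; mass C = 0.3204 × 12.01 = 3.848 g
mol H = 2 × (1.92 / 18.02) = 0.2131; mass H = 0.2131 × 1.008 = 0.2148 g
Ratios (÷ 0.2131): C 1.503, H 1.000
Scaling by 2: C 3.01, H 2.00 → C3H2

C3H2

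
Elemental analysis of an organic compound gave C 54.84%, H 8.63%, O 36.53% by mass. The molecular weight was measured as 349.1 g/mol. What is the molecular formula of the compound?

Assume 100 g: 54.84 g C, 8.63 g H, 36.53 g O.
C: 54.84 g ÷ 12.01 g/mol = 4.566 mol
H: 8.63 g ÷ 1.008 g/mol = 8.562 mol
O: 36.53 g ÷ 16.00 g/mol = 2.283 mol
Ratios (÷ 2.283): C 2.000, H 3.750, O 1.000
×4: C 8.00, H 15.00, O 4.00 → C8H15O4
Empirical-formula mass = 175.20 g/mol
n = 349.1 / 175.20 = 1.99 ≈ 2
Molecular formula = (C8H15O4)×2 = C16H30O8

C16H30O8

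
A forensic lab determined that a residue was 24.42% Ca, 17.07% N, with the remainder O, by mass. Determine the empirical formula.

CaN2O6

Assume 100 g: 24.42 g Ca, 17.07 g N, 58.51 g O.
Ca: 24.42 g ÷ 40.08 g/mol = 0.6093 mol
N: 17.07 g ÷ 14.01 g/mol = 1.218 mol
O: 58.51 g ÷ 16.00 g/mol = 3.657 mol
Ratios (÷ 0.6093): Ca 1.000, N 2.000, O 6.002
→ CaN2O6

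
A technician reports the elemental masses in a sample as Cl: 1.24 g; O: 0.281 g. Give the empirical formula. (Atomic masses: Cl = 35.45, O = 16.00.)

Cl2O

Cl: 1.24 g ÷ 35.45 g/mol = 0.03498 mol
O: 0.281 g ÷ 16.00 g/mol = 0.01756 mol
Ratios (÷ 0.01756): Cl 1.992, O 1.000
Ratio ≈ 2:1, so the empirical formula is Cl2O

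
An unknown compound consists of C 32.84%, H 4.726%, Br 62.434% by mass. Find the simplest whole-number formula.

Assume 100 g: 32.84 g C, 4.726 g H, 62.434 g Br.
Moles — C: 32.84 / 12.01 = 2.734 mol; H: 4.726 / 1.008 = 4.688 mol; Br: 62.434 / 79.90 = 0.7814 mol
Divide by the smallest (0.7814 mol Br): C 3.499, H 6.000, Br 1.000
×2: C 7.00, H 12.00, Br 2.00 → C7H12Br2

C7H12Br2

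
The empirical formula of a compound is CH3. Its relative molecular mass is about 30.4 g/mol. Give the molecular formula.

C2H6

Empirical-formula mass = 15.03 g/mol
n = 30.4 / 15.03 = 2.02 ≈ 2
Molecular formula = (CH3)2 = C2H6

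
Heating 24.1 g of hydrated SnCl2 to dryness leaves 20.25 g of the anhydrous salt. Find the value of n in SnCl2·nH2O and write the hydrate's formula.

SnCl2·2H2O

Mass of water lost = 24.1 − 20.25 = 3.85 g → 3.85 / 18.02 = 0.2137 mol H2O
Molar mass of SnCl2 = 189.61 g/mol → mol SnCl2 = 20.25 / 189.61 = 0.1068
n = 0.2137 / 0.1068 = 2.00 ≈ 2 → SnCl2·2H2O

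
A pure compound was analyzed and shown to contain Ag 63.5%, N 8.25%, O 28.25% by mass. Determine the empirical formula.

AgNO3

Assume 100 g: 63.5 g Ag, 8.25 g N, 28.25 g O.
Moles — Ag: 63.5 / 107.87 = 0.5887 mol; N: 8.25 / 14.01 = 0.5889 mol; O: 28.25 / 16.00 = 1.766 mol
Ratios (÷ 0.5887): Ag 1.000, N 1.000, O 2.999
≈ 1:1:3 → AgNO3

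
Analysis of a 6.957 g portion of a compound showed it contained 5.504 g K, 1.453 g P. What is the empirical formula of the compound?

Moles — K: 5.504 / 39.10 = 0.1408 mol; P: 1.453 / 30.97 = 0.04692 mol
Ratios (÷ 0.04692): K 3.000, P 1.000
≈ 3:1 → K3P

K3P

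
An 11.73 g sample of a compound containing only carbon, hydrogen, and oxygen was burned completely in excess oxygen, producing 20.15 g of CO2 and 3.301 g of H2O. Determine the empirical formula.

mol C = 20.15 / 44.01 = 0.4579; mass C = 0.4579 × 12.01 = 5.499 g
mol H = 2 × (3.301 / 18.02) = 0.3664; mass H = 0.3664 × 1.008 = 0.3693 g
mass O = 11.73 − (5.868) = 5.862 g → mol O = 0.3664
Ratios (÷ 0.3664): C 1.250, H 1.000, O 1.000
Scaling by 4: C 5.00, H 4.00, O 4.00 → C5H4O4

C5H4O4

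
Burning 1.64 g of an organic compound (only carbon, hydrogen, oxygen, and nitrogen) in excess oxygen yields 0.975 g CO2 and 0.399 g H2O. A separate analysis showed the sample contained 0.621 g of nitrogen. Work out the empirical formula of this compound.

mol C = 0.975 / 44.01 = 0.02215; mass C = 0.02215 × 12.01 = 0.2661 g
mol H = 2 × (0.399 / 18.02) = 0.04428; mass H = 0.04428 × 1.008 = 0.04464 g
mol N = 0.621 / 14.01 = 0.04433
mass O = 1.64 − (0.9317) = 0.7083 g → mol O = 0.04427
Ratios (÷ 0.02215): C 1.000, H 1.999, N 2.001, O 1.998
Ratio ≈ 1:2:2:2, so the empirical formula is CH2N2O2

CH2N2O2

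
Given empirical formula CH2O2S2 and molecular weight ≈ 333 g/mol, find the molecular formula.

C3H6O6S6

Empirical-formula mass = 110.17 g/mol
n = 333 / 110.17 = 3.02 ≈ 3
Molecular formula = (CH2O2S2)3 = C3H6O6S6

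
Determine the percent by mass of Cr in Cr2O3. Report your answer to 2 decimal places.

68.42%

Molar mass = 2(52.00) + 3(16.00) = 152.000 g/mol
Mass of Cr per mole = 2 × 52.00 = 104.000 g
% Cr = 104.000 / 152.000 × 100 = 68.42%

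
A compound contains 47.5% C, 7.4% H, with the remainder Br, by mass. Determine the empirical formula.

Assume 100 g: 47.5 g C, 7.4 g H, 45.1 g Br.
Moles — C: 47.5 / 12.01 = 3.955 mol; H: 7.4 / 1.008 = 7.341 mol; Br: 45.1 / 79.90 = 0.5645 mol
Divide by the smallest (0.5645 mol Br): C 7.007, H 13.006, Br 1.000
Ratio ≈ 7:13:1, so the empirical formula is C7H13Br

C7H13Br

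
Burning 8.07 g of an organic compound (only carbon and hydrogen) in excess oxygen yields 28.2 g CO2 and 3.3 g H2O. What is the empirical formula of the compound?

mol C = 28.2 / 44.01 = 0.6408; mass C = 0.6408 × 12.01 = 7.696 g
mol H = 2 × (3.3 / 18.02) = 0.3663; mass H = 0.3663 × 1.008 = 0.3692 g
Divide by the smallest (0.3663 mol H): C 1.749, H 1.000
Multiply by 4: C 7.00, H 4.00 → C7H4

C7H4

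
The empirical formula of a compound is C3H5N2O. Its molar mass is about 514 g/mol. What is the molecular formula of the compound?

Empirical-formula mass = 85.09 g/mol
n = 514 / 85.09 = 6.04 ≈ 6
Molecular formula = (C3H5N2O)6 = C18H30N12O6

C18H30N12O6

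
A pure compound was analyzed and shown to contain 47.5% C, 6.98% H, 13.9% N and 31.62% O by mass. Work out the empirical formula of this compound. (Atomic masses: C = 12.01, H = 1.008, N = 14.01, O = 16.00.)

Assume 100 g: 47.5 g C, 6.98 g H, 13.9 g N, 31.62 g O.
n(C) = 47.5/12.01 = 3.955, n(H) = 6.98/1.008 = 6.925, n(N) = 13.9/14.01 = 0.9921, n(O) = 31.62/16.00 = 1.976
Ratios (÷ 0.9921): C 3.986, H 6.979, N 1.000, O 1.992
→ C4H7NO2

C4H7NO2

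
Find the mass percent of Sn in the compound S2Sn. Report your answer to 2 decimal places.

64.92%

Molar mass = 2(32.07) + 1(118.71) = 182.850 g/mol
Mass of Sn per mole = 1 × 118.71 = 118.710 g
% Sn = 118.710 / 182.850 × 100 = 64.92%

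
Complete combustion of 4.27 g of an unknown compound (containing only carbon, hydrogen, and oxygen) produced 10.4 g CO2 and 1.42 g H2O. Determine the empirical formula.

C3H2O

mol C = 10.4 / 44.01 = 0.2363; mass C = 0.2363 × 12.01 = 2.838 g
mol H = 2 × (1.42 / 18.02) = 0.1576; mass H = 0.1576 × 1.008 = 0.1589 g
mass O = 4.27 − (2.997) = 1.273 g → mol O = 0.07957
Divide by the smallest (0.07957 mol O): C 2.970, H 1.981, O 1.000
→ C3H2O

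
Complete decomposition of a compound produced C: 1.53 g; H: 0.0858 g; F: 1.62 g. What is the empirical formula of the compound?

C: 1.53 g ÷ 12.01 g/mol = 0.1274 mol
H: 0.0858 g ÷ 1.008 g/mol = 0.08512 mol
F: 1.62 g ÷ 19.00 g/mol = 0.08526 mol
Ratios (÷ 0.08512): C 1.497, H 1.000, F 1.002
Multiply by 2: C 2.99, H 2.00, F 2.00 → C3H2F2

C3H2F2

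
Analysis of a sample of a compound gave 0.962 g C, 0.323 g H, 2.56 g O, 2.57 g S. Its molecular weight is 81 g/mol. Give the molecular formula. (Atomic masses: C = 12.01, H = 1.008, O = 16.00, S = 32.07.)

CH4O2S

Moles — C: 0.962 / 12.01 = 0.0801 mol; H: 0.323 / 1.008 = 0.3204 mol; O: 2.56 / 16.00 = 0.16 mol; S: 2.57 / 32.07 = 0.08014 mol
Ratios (÷ 0.0801): C 1.000, H 4.000, O 1.998, S 1.000
≈ 1:4:2:1 → CH4O2S
Empirical-formula mass = 80.11 g/mol
n = 81 / 80.11 = 1.01 ≈ 1
Molecular formula = empirical formula = CH4O2S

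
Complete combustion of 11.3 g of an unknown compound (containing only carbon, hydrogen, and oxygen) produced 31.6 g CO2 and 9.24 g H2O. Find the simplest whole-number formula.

C7H10O

mol C = 31.6 / 44.01 = 0.7180; mass C = 0.7180 × 12.01 = 8.623 g
mol H = 2 × (9.24 / 18.02) = 1.026; mass H = 1.026 × 1.008 = 1.034 g
mass O = 11.3 − (9.657) = 1.643 g → mol O = 0.1027
Ratios (÷ 0.1027): C 6.993, H 9.988, O 1.000
→ C7H10O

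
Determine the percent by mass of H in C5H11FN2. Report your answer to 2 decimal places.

9.38%

Molar mass = 5(12.01) + 11(1.008) + 1(19.00) + 2(14.01) = 118.158 g/mol
Mass of H per mole = 11 × 1.008 = 11.088 g
% H = 11.088 / 118.158 × 100 = 9.38%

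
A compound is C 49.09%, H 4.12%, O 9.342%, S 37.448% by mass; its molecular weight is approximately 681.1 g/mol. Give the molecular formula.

C28H28O4S8

Assume 100 g: 49.09 g C, 4.12 g H, 9.342 g O, 37.448 g S.
C: 49.09 g ÷ 12.01 g/mol = 4.087 mol
H: 4.12 g ÷ 1.008 g/mol = 4.087 mol
O: 9.342 g ÷ 16.00 g/mol = 0.5839 mol
S: 37.448 g ÷ 32.07 g/mol = 1.168 mol
Smallest is O at 0.5839 mol; normalising gives C 7.001, H 7.000, O 1.000, S 2.000
→ C7H7OS2
Empirical-formula mass = 171.27 g/mol
n = 681.1 / 171.27 = 3.98 ≈ 4
Molecular formula = (C7H7OS2)×4 = C28H28O4S8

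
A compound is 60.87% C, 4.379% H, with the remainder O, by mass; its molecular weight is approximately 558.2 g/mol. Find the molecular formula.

Assume 100 g: 60.87 g C, 4.379 g H, 34.751 g O.
Moles — C: 60.87 / 12.01 = 5.068 mol; H: 4.379 / 1.008 = 4.344 mol; O: 34.751 / 16.00 = 2.172 mol
Smallest is O at 2.172 mol; normalising gives C 2.334, H 2.000, O 1.000
×3: C 7.00, H 6.00, O 3.00 → C7H6O3
Empirical-formula mass = 138.12 g/mol
n = 558.2 / 138.12 = 4.04 ≈ 4
Molecular formula = (C7H6O3)×4 = C28H24O12

C28H24O12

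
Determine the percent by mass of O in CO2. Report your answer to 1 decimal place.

Molar mass = 1(12.01) + 2(16.00) = 44.010 g/mol
Mass of O per mole = 2 × 16.00 = 32.000 g
% O = 32.000 / 44.010 × 100 = 72.7%

72.7%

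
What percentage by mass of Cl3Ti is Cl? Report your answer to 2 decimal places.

Molar mass = 3(35.45) + 1(47.87) = 154.220 g/mol
Mass of Cl per mole = 3 × 35.45 = 106.350 g
% Cl = 106.350 / 154.220 × 100 = 68.96%

68.96%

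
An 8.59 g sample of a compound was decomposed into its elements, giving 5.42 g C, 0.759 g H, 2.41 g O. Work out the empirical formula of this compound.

C: 5.42 g ÷ 12.01 g/mol = 0.4513 mol
H: 0.759 g ÷ 1.008 g/mol = 0.753 mol
O: 2.41 g ÷ 16.00 g/mol = 0.1506 mol
Divide by the smallest (0.1506 mol O): C 2.996, H 4.999, O 1.000
Ratio ≈ 3:5:1, so the empirical formula is C3H5O

C3H5O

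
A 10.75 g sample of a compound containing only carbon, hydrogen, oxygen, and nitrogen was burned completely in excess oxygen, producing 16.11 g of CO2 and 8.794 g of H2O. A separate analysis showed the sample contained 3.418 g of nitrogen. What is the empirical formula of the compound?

C3H8N2O

mol C = 16.11 / 44.01 = 0.3661; mass C = 0.3661 × 12.01 = 4.396 g
mol H = 2 × (8.794 / 18.02) = 0.9760; mass H = 0.9760 × 1.008 = 0.9838 g
mol N = 3.418 / 14.01 = 0.2440
mass O = 10.75 − (8.798) = 1.952 g → mol O = 0.1220
Smallest is O at 0.122 mol; normalising gives C 3.001, H 8.001, N 2.000, O 1.000
≈ 3:8:2:1 → C3H8N2O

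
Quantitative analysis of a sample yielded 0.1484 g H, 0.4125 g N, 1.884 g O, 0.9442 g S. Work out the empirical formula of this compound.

n(H) = 0.1484/1.008 = 0.1472, n(N) = 0.4125/14.01 = 0.02944, n(O) = 1.884/16.00 = 0.1177, n(S) = 0.9442/32.07 = 0.02944
Ratios (÷ 0.02944): H 5.000, N 1.000, O 3.999, S 1.000
→ H5NO4S

H5NO4S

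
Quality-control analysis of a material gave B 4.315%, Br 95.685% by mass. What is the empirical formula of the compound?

Assume 100 g: 4.315 g B, 95.685 g Br.
B: 4.315 g ÷ 10.81 g/mol = 0.3992 mol
Br: 95.685 g ÷ 79.90 g/mol = 1.198 mol
Divide by the smallest (0.3992 mol B): B 1.000, Br 3.000
≈ 1:3 → BBr3

BBr3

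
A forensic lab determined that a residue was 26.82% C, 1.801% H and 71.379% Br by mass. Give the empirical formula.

Assume 100 g: 26.82 g C, 1.801 g H, 71.379 g Br.
n(C) = 26.82/12.01 = 2.233, n(H) = 1.801/1.008 = 1.787, n(Br) = 71.379/79.90 = 0.8934
Divide by the smallest (0.8934 mol Br): C 2.500, H 2.000, Br 1.000
×2: C 5.00, H 4.00, Br 2.00 → C5H4Br2

C5H4Br2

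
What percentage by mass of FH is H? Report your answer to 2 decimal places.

Molar mass = 1(19.00) + 1(1.008) = 20.008 g/mol
Mass of H per mole = 1 × 1.008 = 1.008 g
% H = 1.008 / 20.008 × 100 = 5.04%

5.04%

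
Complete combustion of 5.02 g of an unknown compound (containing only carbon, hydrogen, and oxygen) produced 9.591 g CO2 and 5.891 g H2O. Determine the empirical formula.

C2H6O

mol C = 9.591 / 44.01 = 0.2179; mass C = 0.2179 × 12.01 = 2.617 g
mol H = 2 × (5.891 / 18.02) = 0.6538; mass H = 0.6538 × 1.008 = 0.6591 g
mass O = 5.02 − (3.276) = 1.744 g → mol O = 0.1090
Divide by the smallest (0.109 mol O): C 2.000, H 6.000, O 1.000
Ratio ≈ 2:6:1, so the empirical formula is C2H6O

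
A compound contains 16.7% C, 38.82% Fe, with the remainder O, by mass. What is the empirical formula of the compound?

C2FeO4

Assume 100 g: 16.7 g C, 38.82 g Fe, 44.48 g O.
C: 16.7 g ÷ 12.01 g/mol = 1.391 mol
Fe: 38.82 g ÷ 55.85 g/mol = 0.6951 mol
O: 44.48 g ÷ 16.00 g/mol = 2.78 mol
Divide by the smallest (0.6951 mol Fe): C 2.001, Fe 1.000, O 4.000
Ratio ≈ 2:1:4, so the empirical formula is C2FeO4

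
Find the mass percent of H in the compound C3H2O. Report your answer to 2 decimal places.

Molar mass = 3(12.01) + 2(1.008) + 1(16.00) = 54.046 g/mol
Mass of H per mole = 2 × 1.008 = 2.016 g
% H = 2.016 / 54.046 × 100 = 3.73%

3.73%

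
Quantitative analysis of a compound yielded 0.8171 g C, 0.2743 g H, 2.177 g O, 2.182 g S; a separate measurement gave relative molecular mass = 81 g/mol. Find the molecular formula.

CH4O2S

n(C) = 0.8171/12.01 = 0.06803, n(H) = 0.2743/1.008 = 0.2721, n(O) = 2.177/16.00 = 0.1361, n(S) = 2.182/32.07 = 0.06804
Divide by the smallest (0.06803 mol C): C 1.000, H 4.000, O 2.000, S 1.000
→ CH4O2S
Empirical-formula mass = 80.11 g/mol
n = 81 / 80.11 = 1.01 ≈ 1
Molecular formula = empirical formula = CH4O2S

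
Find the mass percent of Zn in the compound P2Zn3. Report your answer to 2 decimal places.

76.00%

Molar mass = 2(30.97) + 3(65.38) = 258.080 g/mol
Mass of Zn per mole = 3 × 65.38 = 196.140 g
% Zn = 196.140 / 258.080 × 100 = 76.00%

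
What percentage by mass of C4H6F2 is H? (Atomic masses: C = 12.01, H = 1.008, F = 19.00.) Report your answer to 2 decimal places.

6.57%

Molar mass = 4(12.01) + 6(1.008) + 2(19.00) = 92.088 g/mol
Mass of H per mole = 6 × 1.008 = 6.048 g
% H = 6.048 / 92.088 × 100 = 6.57%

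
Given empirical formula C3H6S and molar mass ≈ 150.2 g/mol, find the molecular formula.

C6H12S2

Empirical-formula mass = 74.15 g/mol
n = 150.2 / 74.15 = 2.03 ≈ 2
Molecular formula = (C3H6S)2 = C6H12S2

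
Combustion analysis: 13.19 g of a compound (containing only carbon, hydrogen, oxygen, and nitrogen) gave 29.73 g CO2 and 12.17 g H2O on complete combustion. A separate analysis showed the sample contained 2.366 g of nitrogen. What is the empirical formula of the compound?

C8H16N2O

mol C = 29.73 / 44.01 = 0.6755; mass C = 0.6755 × 12.01 = 8.113 g
mol H = 2 × (12.17 / 18.02) = 1.351; mass H = 1.351 × 1.008 = 1.362 g
mol N = 2.366 / 14.01 = 0.1689
mass O = 13.19 − (11.84) = 1.349 g → mol O = 0.08434
Smallest is O at 0.08434 mol; normalising gives C 8.010, H 16.016, N 2.002, O 1.000
→ C8H16N2O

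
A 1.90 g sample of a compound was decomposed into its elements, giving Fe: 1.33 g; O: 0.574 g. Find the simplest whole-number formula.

Fe2O3

Fe: 1.33 g ÷ 55.85 g/mol = 0.02381 mol
O: 0.574 g ÷ 16.00 g/mol = 0.03587 mol
Divide by the smallest (0.02381 mol Fe): Fe 1.000, O 1.506
Scaling by 2: Fe 2.00, O 3.01 → Fe2O3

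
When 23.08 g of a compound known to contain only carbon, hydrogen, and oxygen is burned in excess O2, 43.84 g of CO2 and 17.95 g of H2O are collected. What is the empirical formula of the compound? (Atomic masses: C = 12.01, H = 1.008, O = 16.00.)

C7H14O4

mol C = 43.84 / 44.01 = 0.9961; mass C = 0.9961 × 12.01 = 11.96 g
mol H = 2 × (17.95 / 18.02) = 1.992; mass H = 1.992 × 1.008 = 2.008 g
mass O = 23.08 − (13.97) = 9.108 g → mol O = 0.5693
Smallest is O at 0.5693 mol; normalising gives C 1.750, H 3.500, O 1.000
×4: C 7.00, H 14.00, O 4.00 → C7H14O4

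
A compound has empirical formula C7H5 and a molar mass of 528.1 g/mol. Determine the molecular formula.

C42H30

Empirical-formula mass = 89.11 g/mol
n = 528.1 / 89.11 = 5.93 ≈ 6
Molecular formula = (C7H5)6 = C42H30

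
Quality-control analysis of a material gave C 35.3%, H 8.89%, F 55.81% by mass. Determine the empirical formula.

CH3F

Assume 100 g: 35.3 g C, 8.89 g H, 55.81 g F.
C: 35.3 g ÷ 12.01 g/mol = 2.939 mol
H: 8.89 g ÷ 1.008 g/mol = 8.819 mol
F: 55.81 g ÷ 19.00 g/mol = 2.937 mol
Ratios (÷ 2.937): C 1.001, H 3.002, F 1.000
→ CH3F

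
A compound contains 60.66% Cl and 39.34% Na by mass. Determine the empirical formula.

Assume 100 g: 60.66 g Cl, 39.34 g Na.
Cl: 60.66 g ÷ 35.45 g/mol = 1.711 mol
Na: 39.34 g ÷ 22.99 g/mol = 1.711 mol
Divide by the smallest (1.711 mol Cl): Cl 1.000, Na 1.000
Ratio ≈ 1:1, so the empirical formula is ClNa

ClNa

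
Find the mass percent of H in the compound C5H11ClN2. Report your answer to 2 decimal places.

8.24%

Molar mass = 5(12.01) + 11(1.008) + 1(35.45) + 2(14.01) = 134.608 g/mol
Mass of H per mole = 11 × 1.008 = 11.088 g
% H = 11.088 / 134.608 × 100 = 8.24%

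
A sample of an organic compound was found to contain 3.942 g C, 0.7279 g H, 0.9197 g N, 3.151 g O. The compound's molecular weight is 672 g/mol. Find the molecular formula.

C25H55N5O15

C: 3.942 g ÷ 12.01 g/mol = 0.3282 mol
H: 0.7279 g ÷ 1.008 g/mol = 0.7221 mol
N: 0.9197 g ÷ 14.01 g/mol = 0.06565 mol
O: 3.151 g ÷ 16.00 g/mol = 0.1969 mol
Smallest is N at 0.06565 mol; normalising gives C 5.000, H 11.000, N 1.000, O 3.000
Ratio ≈ 5:11:1:3, so the empirical formula is C5H11NO3
Empirical-formula mass = 133.15 g/mol
n = 672 / 133.15 = 5.05 ≈ 5
Molecular formula = (C5H11NO3)×5 = C25H55N5O15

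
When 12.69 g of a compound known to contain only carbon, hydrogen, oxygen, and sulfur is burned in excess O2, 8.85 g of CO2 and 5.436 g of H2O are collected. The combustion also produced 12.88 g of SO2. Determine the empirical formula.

CH3OS

mol C = 8.85 / 44.01 = 0.2011; mass C = 0.2011 × 12.01 = 2.415 g
mol H = 2 × (5.436 / 18.02) = 0.6033; mass H = 0.6033 × 1.008 = 0.6082 g
mol S = 12.88 / 64.07 = 0.2010; mass S = 6.447 g
mass O = 12.69 − (9.470) = 3.220 g → mol O = 0.2012
Ratios (÷ 0.201): C 1.000, H 3.001, O 1.001, S 1.000
→ CH3OS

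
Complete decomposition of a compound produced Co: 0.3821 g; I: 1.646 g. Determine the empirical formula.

Co: 0.3821 g ÷ 58.93 g/mol = 0.006484 mol
I: 1.646 g ÷ 126.90 g/mol = 0.01297 mol
Ratios (÷ 0.006484): Co 1.000, I 2.000
≈ 1:2 → CoI2

CoI2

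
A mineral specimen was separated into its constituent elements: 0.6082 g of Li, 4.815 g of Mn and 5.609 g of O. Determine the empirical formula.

Li: 0.6082 g ÷ 6.94 g/mol = 0.08764 mol
Mn: 4.815 g ÷ 54.94 g/mol = 0.08764 mol
O: 5.609 g ÷ 16.00 g/mol = 0.3506 mol
Smallest is Li at 0.08764 mol; normalising gives Li 1.000, Mn 1.000, O 4.000
→ LiMnO4

LiMnO4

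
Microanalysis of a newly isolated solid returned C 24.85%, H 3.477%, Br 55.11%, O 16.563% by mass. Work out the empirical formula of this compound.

Assume 100 g: 24.85 g C, 3.477 g H, 55.11 g Br, 16.563 g O.
C: 24.85 g ÷ 12.01 g/mol = 2.069 mol
H: 3.477 g ÷ 1.008 g/mol = 3.449 mol
Br: 55.11 g ÷ 79.90 g/mol = 0.6897 mol
O: 16.563 g ÷ 16.00 g/mol = 1.035 mol
Divide by the smallest (0.6897 mol Br): C 3.000, H 5.001, Br 1.000, O 1.501
Scaling by 2: C 6.00, H 10.00, Br 2.00, O 3.00 → C6H10Br2O3

C6H10Br2O3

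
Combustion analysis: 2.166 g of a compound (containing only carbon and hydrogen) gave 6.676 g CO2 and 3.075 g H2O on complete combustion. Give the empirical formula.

mol C = 6.676 / 44.01 = 0.1517; mass C = 0.1517 × 12.01 = 1.822 g
mol H = 2 × (3.075 / 18.02) = 0.3413; mass H = 0.3413 × 1.008 = 0.3440 g
Smallest is C at 0.1517 mol; normalising gives C 1.000, H 2.250
×4: C 4.00, H 9.00 → C4H9

C4H9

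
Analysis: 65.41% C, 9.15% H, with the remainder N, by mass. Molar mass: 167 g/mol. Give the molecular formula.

Assume 100 g: 65.41 g C, 9.15 g H, 25.44 g N.
n(C) = 65.41/12.01 = 5.446, n(H) = 9.15/1.008 = 9.077, n(N) = 25.44/14.01 = 1.816
Smallest is N at 1.816 mol; normalising gives C 2.999, H 4.999, N 1.000
→ C3H5N
Empirical-formula mass = 55.08 g/mol
n = 167 / 55.08 = 3.03 ≈ 3
Molecular formula = (C3H5N)×3 = C9H15N3

C9H15N3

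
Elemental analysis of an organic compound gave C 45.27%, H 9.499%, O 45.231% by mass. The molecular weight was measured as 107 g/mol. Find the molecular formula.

Assume 100 g: 45.27 g C, 9.499 g H, 45.231 g O.
Moles — C: 45.27 / 12.01 = 3.769 mol; H: 9.499 / 1.008 = 9.424 mol; O: 45.231 / 16.00 = 2.827 mol
Smallest is O at 2.827 mol; normalising gives C 1.333, H 3.334, O 1.000
×3: C 4.00, H 10.00, O 3.00 → C4H10O3
Empirical-formula mass = 106.12 g/mol
n = 107 / 106.12 = 1.01 ≈ 1
Molecular formula = empirical formula = C4H10O3

C4H10O3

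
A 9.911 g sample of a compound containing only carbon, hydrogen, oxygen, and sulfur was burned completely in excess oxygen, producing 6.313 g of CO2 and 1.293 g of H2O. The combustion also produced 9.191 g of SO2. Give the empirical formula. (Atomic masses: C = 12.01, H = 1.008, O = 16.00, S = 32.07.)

C2H2O3S2

mol C = 6.313 / 44.01 = 0.1434; mass C = 0.1434 × 12.01 = 1.723 g
mol H = 2 × (1.293 / 18.02) = 0.1435; mass H = 0.1435 × 1.008 = 0.1447 g
mol S = 9.191 / 64.07 = 0.1435; mass S = 4.601 g
mass O = 9.911 − (6.468) = 3.443 g → mol O = 0.2152
Smallest is C at 0.1434 mol; normalising gives C 1.000, H 1.000, O 1.500, S 1.000
Scaling by 2: C 2.00, H 2.00, O 3.00, S 2.00 → C2H2O3S2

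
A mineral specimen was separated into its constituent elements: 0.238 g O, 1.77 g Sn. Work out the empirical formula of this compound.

OSn

n(O) = 0.238/16.00 = 0.01487, n(Sn) = 1.77/118.71 = 0.01491
Ratios (÷ 0.01487): O 1.000, Sn 1.002
Ratio ≈ 1:1, so the empirical formula is OSn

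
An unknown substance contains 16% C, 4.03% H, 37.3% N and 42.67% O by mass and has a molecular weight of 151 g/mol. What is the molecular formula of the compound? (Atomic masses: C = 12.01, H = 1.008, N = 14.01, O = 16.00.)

Assume 100 g: 16 g C, 4.03 g H, 37.3 g N, 42.67 g O.
n(C) = 16/12.01 = 1.332, n(H) = 4.03/1.008 = 3.998, n(N) = 37.3/14.01 = 2.662, n(O) = 42.67/16.00 = 2.667
Divide by the smallest (1.332 mol C): C 1.000, H 3.001, N 1.998, O 2.002
Ratio ≈ 1:3:2:2, so the empirical formula is CH3N2O2
Empirical-formula mass = 75.05 g/mol
n = 151 / 75.05 = 2.01 ≈ 2
Molecular formula = (CH3N2O2)×2 = C2H6N4O4

C2H6N4O4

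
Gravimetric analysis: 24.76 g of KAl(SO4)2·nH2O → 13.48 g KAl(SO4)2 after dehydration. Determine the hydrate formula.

Mass of water lost = 24.76 − 13.48 = 11.28 g → 11.28 / 18.02 = 0.626 mol H2O
Molar mass of KAl(SO4)2 = 258.22 g/mol → mol KAl(SO4)2 = 13.48 / 258.22 = 0.0522
n = 0.626 / 0.0522 = 11.99 ≈ 12 → KAl(SO4)2·12H2O

KAl(SO4)2·12H2O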